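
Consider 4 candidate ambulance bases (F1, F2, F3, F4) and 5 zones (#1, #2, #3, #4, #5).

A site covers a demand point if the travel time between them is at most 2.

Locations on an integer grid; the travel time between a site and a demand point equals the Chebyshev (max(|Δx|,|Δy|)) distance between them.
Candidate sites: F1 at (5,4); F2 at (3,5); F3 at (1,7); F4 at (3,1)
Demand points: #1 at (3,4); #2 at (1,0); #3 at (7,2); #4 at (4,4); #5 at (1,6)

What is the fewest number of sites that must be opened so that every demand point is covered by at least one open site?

Coverage sets (demand points within 2 of each site):
  F1: {#1, #3, #4}
  F2: {#1, #4, #5}
  F3: {#5}
  F4: {#2}
No 2 sites suffice: every size-2 union leaves at least one demand point uncovered.
But {F1, F2, F4} covers everything, so the minimum is 3.

3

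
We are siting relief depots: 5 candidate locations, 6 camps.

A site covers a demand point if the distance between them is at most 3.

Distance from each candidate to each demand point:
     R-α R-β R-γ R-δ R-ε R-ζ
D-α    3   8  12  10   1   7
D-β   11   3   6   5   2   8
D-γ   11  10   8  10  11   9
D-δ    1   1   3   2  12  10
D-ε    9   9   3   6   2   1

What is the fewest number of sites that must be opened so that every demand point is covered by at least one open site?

Coverage sets (demand points within 3 of each site):
  D-α: {R-α, R-ε}
  D-β: {R-β, R-ε}
  D-γ: {}
  D-δ: {R-α, R-β, R-γ, R-δ}
  D-ε: {R-γ, R-ε, R-ζ}
No single site covers all 6 demand points.
But {D-δ, D-ε} covers everything, so the minimum is 2.

2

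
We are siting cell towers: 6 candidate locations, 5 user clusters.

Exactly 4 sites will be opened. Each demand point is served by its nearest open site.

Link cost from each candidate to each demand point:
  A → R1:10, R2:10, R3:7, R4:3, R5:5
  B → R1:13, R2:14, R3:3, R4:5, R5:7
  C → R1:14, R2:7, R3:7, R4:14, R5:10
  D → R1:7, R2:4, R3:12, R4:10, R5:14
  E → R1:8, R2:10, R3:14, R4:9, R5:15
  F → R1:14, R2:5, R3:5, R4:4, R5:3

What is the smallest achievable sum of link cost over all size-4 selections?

20

Open {A, B, D, F}.
  R1→D 7, R2→D 4, R3→B 3, R4→A 3, R5→F 3  ⇒ total 20.
Compare {B, C, D, F}: total 21.
Compare {B, D, E, F}: total 21.
No size-4 selection does better; minimum is 20.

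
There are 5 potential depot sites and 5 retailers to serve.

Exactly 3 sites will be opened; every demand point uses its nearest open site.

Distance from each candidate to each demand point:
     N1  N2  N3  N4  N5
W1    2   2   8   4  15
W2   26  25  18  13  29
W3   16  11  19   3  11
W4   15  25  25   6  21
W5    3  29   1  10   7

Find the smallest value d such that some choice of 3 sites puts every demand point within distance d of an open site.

7

Open {W1, W2, W5}.
  Farthest demand point is N5 at distance 7 (to W5); all others are ≤ 7.
With {W1, W3, W5} the worst case is 7.
With {W1, W4, W5} the worst case is 7.
No size-3 selection achieves below 7.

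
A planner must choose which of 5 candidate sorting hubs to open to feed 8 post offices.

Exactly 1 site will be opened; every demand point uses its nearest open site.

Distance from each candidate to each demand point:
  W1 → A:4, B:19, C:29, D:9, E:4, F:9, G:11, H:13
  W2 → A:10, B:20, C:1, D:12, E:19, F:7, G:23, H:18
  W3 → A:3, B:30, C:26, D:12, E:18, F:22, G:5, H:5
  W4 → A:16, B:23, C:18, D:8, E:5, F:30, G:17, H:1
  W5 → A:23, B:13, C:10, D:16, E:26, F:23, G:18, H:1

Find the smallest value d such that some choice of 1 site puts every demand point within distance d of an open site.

23

Open {W2}.
  Farthest demand point is G at distance 23 (to W2); all others are ≤ 23.
With {W5} the worst case is 26.
With {W1} the worst case is 29.
No size-1 selection achieves below 23.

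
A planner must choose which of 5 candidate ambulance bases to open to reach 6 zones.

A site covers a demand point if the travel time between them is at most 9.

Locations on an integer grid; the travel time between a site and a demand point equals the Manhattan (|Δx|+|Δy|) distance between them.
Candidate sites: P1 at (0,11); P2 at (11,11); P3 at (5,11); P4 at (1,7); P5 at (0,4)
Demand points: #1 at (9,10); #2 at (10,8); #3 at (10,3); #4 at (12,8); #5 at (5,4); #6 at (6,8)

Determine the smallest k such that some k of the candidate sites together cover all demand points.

Coverage sets (demand points within 9 of each site):
  P1: {#6}
  P2: {#1, #2, #3, #4, #6}
  P3: {#1, #2, #5, #6}
  P4: {#5, #6}
  P5: {#5}
No single site covers all 6 demand points.
But {P2, P3} covers everything, so the minimum is 2.

2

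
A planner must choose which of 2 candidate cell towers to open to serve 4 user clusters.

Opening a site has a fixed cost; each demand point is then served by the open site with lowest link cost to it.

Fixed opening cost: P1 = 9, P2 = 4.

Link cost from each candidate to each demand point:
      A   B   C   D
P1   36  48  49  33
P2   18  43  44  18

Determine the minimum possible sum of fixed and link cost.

127

Open {P2}: assign each demand point to its cheapest open site.
  A→P2 18, B→P2 43, C→P2 44, D→P2 18
  link cost 123, fixed 4 → total 127.
Compare {P1, P2}: link cost 123 + fixed 13 = 136.
Compare {P1}: link cost 166 + fixed 9 = 175.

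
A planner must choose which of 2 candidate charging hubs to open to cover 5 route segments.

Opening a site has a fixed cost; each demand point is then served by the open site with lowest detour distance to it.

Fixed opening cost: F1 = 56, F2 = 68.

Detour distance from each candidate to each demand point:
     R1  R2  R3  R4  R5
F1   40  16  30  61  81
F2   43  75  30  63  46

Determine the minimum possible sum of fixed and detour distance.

Open {F1}: assign each demand point to its cheapest open site.
  R1→F1 40, R2→F1 16, R3→F1 30, R4→F1 61, R5→F1 81
  detour distance 228, fixed 56 → total 284.
Compare {F1, F2}: detour distance 193 + fixed 124 = 317.
Compare {F2}: detour distance 257 + fixed 68 = 325.

284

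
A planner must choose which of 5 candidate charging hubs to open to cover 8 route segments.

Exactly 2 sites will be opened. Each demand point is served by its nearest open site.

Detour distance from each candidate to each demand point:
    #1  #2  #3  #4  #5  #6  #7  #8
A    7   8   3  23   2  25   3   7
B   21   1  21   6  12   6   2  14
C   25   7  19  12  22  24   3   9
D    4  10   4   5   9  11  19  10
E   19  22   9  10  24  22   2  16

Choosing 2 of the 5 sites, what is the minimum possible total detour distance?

34

Open {A, B}.
  #1→A 7, #2→B 1, #3→A 3, #4→B 6, #5→A 2, #6→B 6, #7→B 2, #8→A 7  ⇒ total 34.
Compare {B, D}: total 41.
Compare {A, D}: total 43.
No size-2 selection does better; minimum is 34.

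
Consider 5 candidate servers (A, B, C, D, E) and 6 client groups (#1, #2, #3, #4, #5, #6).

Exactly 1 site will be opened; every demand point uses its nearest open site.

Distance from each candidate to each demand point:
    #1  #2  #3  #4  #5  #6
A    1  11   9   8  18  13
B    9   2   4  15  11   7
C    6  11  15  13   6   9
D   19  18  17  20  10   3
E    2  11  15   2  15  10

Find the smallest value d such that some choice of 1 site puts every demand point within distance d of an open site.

Open {B}.
  Farthest demand point is #4 at distance 15 (to B); all others are ≤ 15.
With {C} the worst case is 15.
With {E} the worst case is 15.
No size-1 selection achieves below 15.

15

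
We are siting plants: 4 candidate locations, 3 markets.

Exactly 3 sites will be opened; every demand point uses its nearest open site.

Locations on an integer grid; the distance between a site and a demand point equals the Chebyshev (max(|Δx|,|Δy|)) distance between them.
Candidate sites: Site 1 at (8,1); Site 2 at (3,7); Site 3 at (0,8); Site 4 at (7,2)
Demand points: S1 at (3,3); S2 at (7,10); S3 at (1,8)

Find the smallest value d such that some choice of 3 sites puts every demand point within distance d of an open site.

4

Open {Site 1, Site 2, Site 3}.
  Farthest demand point is S1 at distance 4 (to Site 2); all others are ≤ 4.
With {Site 1, Site 2, Site 4} the worst case is 4.
With {Site 2, Site 3, Site 4} the worst case is 4.
No size-3 selection achieves below 4.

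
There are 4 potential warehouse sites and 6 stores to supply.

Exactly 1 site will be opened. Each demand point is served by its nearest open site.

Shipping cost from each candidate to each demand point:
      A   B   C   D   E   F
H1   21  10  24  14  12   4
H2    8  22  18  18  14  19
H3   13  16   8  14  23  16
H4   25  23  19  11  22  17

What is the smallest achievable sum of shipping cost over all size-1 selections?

85

Open {H1}.
  A→H1 21, B→H1 10, C→H1 24, D→H1 14, E→H1 12, F→H1 4  ⇒ total 85.
Compare {H3}: total 90.
Compare {H2}: total 99.
No size-1 selection does better; minimum is 85.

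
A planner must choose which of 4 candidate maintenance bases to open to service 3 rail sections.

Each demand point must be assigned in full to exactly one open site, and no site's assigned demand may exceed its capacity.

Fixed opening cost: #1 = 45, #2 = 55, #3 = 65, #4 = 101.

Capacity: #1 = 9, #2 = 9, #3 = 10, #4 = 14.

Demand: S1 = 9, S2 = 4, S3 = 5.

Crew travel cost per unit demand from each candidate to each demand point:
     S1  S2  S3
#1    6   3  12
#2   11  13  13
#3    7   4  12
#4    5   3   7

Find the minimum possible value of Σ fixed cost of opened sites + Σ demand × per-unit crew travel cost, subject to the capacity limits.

Open {#1, #4}; cheapest assignment that respects the capacities:
  #1 (cap 9, load 4): S2 — cost 4×3 = 12
  #4 (cap 14, load 14): S1, S3 — cost 9×5 + 5×7 = 80
  Shipping 92, fixed 146 → total 238.
  Any other capacity-feasible assignment to {#1, #4} ships for at least 92.
Compare {#1, #3}: its best feasible assignment gives total 240.
Compare {#3, #4}: its best feasible assignment gives total 262.
Every other set of open sites that can feasibly serve all demand totals ≥ 240 even under its best assignment. Minimum: 238.

238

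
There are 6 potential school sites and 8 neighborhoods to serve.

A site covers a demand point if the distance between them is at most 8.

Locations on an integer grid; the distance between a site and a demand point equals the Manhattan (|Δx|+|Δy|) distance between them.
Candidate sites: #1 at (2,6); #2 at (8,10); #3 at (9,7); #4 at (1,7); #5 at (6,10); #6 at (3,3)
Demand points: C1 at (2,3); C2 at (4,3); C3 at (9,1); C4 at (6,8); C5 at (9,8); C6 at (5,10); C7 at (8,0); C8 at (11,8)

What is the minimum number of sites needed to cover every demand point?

Coverage sets (demand points within 8 of each site):
  #1: {C1, C2, C4, C6}
  #2: {C4, C5, C6, C8}
  #3: {C3, C4, C5, C6, C7, C8}
  #4: {C1, C2, C4, C6}
  #5: {C4, C5, C6, C8}
  #6: {C1, C2, C3, C4, C7}
No single site covers all 8 demand points.
But {#1, #3} covers everything, so the minimum is 2.

2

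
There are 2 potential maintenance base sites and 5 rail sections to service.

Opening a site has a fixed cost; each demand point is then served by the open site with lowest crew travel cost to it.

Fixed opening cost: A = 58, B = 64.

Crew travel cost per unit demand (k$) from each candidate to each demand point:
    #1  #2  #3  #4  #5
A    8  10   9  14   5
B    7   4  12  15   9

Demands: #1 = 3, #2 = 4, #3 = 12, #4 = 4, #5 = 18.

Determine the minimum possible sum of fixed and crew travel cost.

376

Open {A}: assign each demand point to its cheapest open site.
  #1→A 3×8=24, #2→A 4×10=40, #3→A 12×9=108, #4→A 4×14=56, #5→A 18×5=90
  crew travel cost 318, fixed 58 → total 376.
Compare {A, B}: crew travel cost 291 + fixed 122 = 413.
Compare {B}: crew travel cost 403 + fixed 64 = 467.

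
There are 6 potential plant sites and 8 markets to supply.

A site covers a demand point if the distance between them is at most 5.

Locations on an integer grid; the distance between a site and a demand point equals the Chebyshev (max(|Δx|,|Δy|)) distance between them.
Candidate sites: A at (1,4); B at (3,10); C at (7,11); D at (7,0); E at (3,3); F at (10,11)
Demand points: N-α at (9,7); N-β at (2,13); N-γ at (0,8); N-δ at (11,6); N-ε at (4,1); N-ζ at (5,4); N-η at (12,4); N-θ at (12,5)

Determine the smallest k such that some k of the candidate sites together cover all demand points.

Coverage sets (demand points within 5 of each site):
  A: {N-γ, N-ε, N-ζ}
  B: {N-β, N-γ}
  C: {N-α, N-β, N-δ}
  D: {N-ε, N-ζ, N-η, N-θ}
  E: {N-γ, N-ε, N-ζ}
  F: {N-α, N-δ}
No 2 sites suffice: every size-2 union leaves at least one demand point uncovered.
But {A, C, D} covers everything, so the minimum is 3.

3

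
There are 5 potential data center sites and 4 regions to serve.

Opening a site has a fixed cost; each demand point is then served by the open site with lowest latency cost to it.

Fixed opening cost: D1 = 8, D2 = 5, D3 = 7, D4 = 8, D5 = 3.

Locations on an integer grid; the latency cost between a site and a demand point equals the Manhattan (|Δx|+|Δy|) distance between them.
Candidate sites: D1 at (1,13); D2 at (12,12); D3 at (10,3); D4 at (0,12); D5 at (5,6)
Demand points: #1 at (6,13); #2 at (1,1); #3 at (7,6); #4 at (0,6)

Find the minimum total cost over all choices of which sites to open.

27

Open {D5}: assign each demand point to its cheapest open site.
  #1→D5 8, #2→D5 9, #3→D5 2, #4→D5 5
  latency cost 24, fixed 3 → total 27.
Compare {D2, D5}: latency cost 23 + fixed 8 = 31.
Compare {D1, D5}: latency cost 21 + fixed 11 = 32.
Compare {D3, D5}: latency cost 24 + fixed 10 = 34.
All other subsets cost ≥ 31. Minimum total cost: 27.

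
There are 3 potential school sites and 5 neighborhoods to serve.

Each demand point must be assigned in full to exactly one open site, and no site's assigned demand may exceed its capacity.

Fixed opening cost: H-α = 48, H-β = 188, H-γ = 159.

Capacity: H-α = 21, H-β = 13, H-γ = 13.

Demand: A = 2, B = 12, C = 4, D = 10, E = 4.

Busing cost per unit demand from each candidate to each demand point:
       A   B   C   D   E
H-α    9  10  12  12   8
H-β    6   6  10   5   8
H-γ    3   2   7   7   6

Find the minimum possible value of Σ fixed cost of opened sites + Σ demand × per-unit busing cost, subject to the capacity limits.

449

Open {H-α, H-γ}; cheapest assignment that respects the capacities:
  H-α (cap 21, load 20): A, C, D, E — cost 2×9 + 4×12 + 10×12 + 4×8 = 218
  H-γ (cap 13, load 12): B — cost 12×2 = 24
  Shipping 242, fixed 207 → total 449.
  Any other capacity-feasible assignment to {H-α, H-γ} ships for at least 242.
Compare {H-α, H-β}: its best feasible assignment gives total 498.
Compare {H-α, H-β, H-γ}: its best feasible assignment gives total 561.
Every other set of open sites that can feasibly serve all demand totals ≥ 498 even under its best assignment. Minimum: 449.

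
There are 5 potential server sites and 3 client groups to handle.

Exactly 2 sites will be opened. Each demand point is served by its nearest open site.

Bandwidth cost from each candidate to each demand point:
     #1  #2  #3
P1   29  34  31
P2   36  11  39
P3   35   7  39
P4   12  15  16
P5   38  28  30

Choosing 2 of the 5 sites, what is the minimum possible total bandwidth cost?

Open {P3, P4}.
  #1→P4 12, #2→P3 7, #3→P4 16  ⇒ total 35.
Compare {P2, P4}: total 39.
Compare {P1, P4}: total 43.
No size-2 selection does better; minimum is 35.

35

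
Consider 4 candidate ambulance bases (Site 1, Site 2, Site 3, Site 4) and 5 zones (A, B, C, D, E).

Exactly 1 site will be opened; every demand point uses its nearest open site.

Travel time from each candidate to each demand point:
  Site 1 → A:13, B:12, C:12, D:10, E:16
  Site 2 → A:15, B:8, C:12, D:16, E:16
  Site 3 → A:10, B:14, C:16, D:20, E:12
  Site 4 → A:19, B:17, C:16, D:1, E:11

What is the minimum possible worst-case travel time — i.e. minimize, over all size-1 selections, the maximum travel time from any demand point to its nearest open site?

Open {Site 1}.
  Farthest demand point is E at travel time 16 (to Site 1); all others are ≤ 16.
With {Site 2} the worst case is 16.
With {Site 4} the worst case is 19.
No size-1 selection achieves below 16.

16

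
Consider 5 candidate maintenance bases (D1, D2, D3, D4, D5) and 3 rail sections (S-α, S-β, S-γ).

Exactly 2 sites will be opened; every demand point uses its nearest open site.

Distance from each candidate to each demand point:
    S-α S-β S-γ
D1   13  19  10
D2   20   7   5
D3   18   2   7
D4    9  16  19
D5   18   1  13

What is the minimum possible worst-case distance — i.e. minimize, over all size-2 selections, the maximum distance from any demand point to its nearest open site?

Open {D2, D4}.
  Farthest demand point is S-α at distance 9 (to D4); all others are ≤ 9.
With {D3, D4} the worst case is 9.
With {D1, D2} the worst case is 13.
No size-2 selection achieves below 9.

9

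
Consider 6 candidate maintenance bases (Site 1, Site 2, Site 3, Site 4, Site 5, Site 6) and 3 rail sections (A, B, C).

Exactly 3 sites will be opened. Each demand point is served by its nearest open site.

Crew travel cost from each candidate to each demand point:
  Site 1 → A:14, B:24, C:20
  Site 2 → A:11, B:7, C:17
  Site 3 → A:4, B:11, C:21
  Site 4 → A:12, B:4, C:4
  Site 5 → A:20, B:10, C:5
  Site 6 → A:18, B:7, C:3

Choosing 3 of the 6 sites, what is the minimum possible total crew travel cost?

Open {Site 3, Site 4, Site 6}.
  A→Site 3 4, B→Site 4 4, C→Site 6 3  ⇒ total 11.
Compare {Site 1, Site 3, Site 4}: total 12.
Compare {Site 2, Site 3, Site 4}: total 12.
No size-3 selection does better; minimum is 11.

11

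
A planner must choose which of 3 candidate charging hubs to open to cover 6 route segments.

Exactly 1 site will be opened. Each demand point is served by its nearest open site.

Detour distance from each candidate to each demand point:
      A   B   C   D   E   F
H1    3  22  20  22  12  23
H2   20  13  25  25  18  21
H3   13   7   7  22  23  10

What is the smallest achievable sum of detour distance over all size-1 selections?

Open {H3}.
  A→H3 13, B→H3 7, C→H3 7, D→H3 22, E→H3 23, F→H3 10  ⇒ total 82.
Compare {H1}: total 102.
Compare {H2}: total 122.

82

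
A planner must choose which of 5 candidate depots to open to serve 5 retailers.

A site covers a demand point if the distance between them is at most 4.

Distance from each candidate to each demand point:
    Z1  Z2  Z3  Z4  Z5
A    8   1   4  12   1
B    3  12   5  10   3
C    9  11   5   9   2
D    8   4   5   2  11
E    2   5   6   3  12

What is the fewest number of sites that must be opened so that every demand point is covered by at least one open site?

2

Coverage sets (demand points within 4 of each site):
  A: {Z2, Z3, Z5}
  B: {Z1, Z5}
  C: {Z5}
  D: {Z2, Z4}
  E: {Z1, Z4}
No single site covers all 5 demand points.
But {A, E} covers everything, so the minimum is 2.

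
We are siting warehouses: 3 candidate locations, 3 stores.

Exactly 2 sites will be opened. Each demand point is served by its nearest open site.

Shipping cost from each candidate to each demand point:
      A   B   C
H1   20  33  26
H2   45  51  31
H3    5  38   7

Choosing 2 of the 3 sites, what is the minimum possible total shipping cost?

45

Open {H1, H3}.
  A→H3 5, B→H1 33, C→H3 7  ⇒ total 45.
Compare {H2, H3}: total 50.
Compare {H1, H2}: total 79.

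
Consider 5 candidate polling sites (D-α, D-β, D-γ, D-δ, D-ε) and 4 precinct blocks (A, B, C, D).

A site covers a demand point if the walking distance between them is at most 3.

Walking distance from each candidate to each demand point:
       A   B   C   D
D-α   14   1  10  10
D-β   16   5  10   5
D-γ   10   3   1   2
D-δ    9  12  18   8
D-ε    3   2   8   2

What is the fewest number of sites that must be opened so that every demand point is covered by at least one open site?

Coverage sets (demand points within 3 of each site):
  D-α: {B}
  D-β: {}
  D-γ: {B, C, D}
  D-δ: {}
  D-ε: {A, B, D}
No single site covers all 4 demand points.
But {D-γ, D-ε} covers everything, so the minimum is 2.

2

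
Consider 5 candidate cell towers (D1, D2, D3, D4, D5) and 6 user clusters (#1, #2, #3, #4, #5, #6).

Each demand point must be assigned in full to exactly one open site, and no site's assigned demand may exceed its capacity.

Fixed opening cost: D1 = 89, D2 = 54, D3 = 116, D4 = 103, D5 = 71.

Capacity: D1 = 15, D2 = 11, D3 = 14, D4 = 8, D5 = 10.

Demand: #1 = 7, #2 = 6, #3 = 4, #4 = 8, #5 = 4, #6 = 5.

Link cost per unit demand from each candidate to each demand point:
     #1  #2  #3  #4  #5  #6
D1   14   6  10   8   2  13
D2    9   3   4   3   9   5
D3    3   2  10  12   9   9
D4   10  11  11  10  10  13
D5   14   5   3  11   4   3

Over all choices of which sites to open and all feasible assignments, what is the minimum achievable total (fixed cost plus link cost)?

405

Open {D1, D2, D3}; cheapest assignment that respects the capacities:
  D1 (cap 15, load 12): #4, #5 — cost 8×8 + 4×2 = 72
  D2 (cap 11, load 9): #3, #6 — cost 4×4 + 5×5 = 41
  D3 (cap 14, load 13): #1, #2 — cost 7×3 + 6×2 = 33
  Shipping 146, fixed 259 → total 405.
  Any other capacity-feasible assignment to {D1, D2, D3} ships for at least 146.
Compare {D1, D3, D5}: its best feasible assignment gives total 408.
Compare {D1, D2, D3, D5}: its best feasible assignment gives total 422.
Every other set of open sites that can feasibly serve all demand totals ≥ 408 even under its best assignment. Minimum: 405.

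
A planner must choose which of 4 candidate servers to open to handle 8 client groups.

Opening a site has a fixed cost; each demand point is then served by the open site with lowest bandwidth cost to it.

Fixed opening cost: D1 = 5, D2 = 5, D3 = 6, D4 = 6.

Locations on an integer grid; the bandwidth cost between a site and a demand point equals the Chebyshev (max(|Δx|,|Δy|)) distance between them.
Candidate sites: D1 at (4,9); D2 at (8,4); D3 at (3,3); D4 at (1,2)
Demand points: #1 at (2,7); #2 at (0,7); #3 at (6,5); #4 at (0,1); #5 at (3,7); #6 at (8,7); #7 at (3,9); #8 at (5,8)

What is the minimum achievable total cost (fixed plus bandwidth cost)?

Open {D1, D4}: assign each demand point to its cheapest open site.
  #1→D1 2, #2→D1 4, #3→D1 4, #4→D4 1, #5→D1 2, #6→D1 4, #7→D1 1, #8→D1 1
  bandwidth cost 19, fixed 11 → total 30.
Compare {D1}: bandwidth cost 26 + fixed 5 = 31.
Compare {D1, D3}: bandwidth cost 20 + fixed 11 = 31.
Compare {D1, D2, D4}: bandwidth cost 16 + fixed 16 = 32.
All other subsets cost ≥ 31. Minimum total cost: 30.

30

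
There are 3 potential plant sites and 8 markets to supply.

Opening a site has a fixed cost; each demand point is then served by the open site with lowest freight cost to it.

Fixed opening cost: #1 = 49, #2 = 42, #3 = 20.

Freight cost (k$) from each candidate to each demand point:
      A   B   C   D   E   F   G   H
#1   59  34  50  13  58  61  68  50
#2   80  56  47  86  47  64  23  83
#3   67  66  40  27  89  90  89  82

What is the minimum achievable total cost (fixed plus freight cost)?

Open {#1, #2}: assign each demand point to its cheapest open site.
  A→#1 59, B→#1 34, C→#2 47, D→#1 13, E→#2 47, F→#1 61, G→#2 23, H→#1 50
  freight cost 334, fixed 91 → total 425.
Compare {#1, #2, #3}: freight cost 327 + fixed 111 = 438.
Compare {#1}: freight cost 393 + fixed 49 = 442.
Compare {#1, #3}: freight cost 383 + fixed 69 = 452.
All other subsets cost ≥ 438. Minimum total cost: 425.

425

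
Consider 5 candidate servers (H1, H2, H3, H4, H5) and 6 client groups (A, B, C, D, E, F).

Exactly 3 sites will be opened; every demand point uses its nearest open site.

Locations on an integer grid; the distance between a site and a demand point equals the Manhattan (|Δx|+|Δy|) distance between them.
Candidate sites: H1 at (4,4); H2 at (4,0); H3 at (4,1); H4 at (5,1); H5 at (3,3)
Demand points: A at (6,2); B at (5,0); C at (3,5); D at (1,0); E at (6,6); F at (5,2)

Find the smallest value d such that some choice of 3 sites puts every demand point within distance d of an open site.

4

Open {H1, H2, H3}.
  Farthest demand point is E at distance 4 (to H1); all others are ≤ 4.
With {H1, H2, H4} the worst case is 4.
With {H1, H2, H5} the worst case is 4.
No size-3 selection achieves below 4.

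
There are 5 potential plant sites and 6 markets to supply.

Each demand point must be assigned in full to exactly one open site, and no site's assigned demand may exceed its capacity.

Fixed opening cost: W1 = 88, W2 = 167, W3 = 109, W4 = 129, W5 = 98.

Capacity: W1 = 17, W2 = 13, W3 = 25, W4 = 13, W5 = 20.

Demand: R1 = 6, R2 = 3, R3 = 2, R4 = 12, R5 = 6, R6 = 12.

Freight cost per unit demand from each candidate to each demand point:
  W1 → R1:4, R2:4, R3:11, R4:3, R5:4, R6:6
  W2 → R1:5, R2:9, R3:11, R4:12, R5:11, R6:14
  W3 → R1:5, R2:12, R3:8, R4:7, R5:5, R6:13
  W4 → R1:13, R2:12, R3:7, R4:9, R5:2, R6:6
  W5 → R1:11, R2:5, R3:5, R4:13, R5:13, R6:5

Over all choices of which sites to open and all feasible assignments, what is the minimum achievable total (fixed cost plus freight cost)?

Open {W3, W5}; cheapest assignment that respects the capacities:
  W3 (cap 25, load 24): R1, R4, R5 — cost 6×5 + 12×7 + 6×5 = 144
  W5 (cap 20, load 17): R2, R3, R6 — cost 3×5 + 2×5 + 12×5 = 85
  Shipping 229, fixed 207 → total 436.
  Any other capacity-feasible assignment to {W3, W5} ships for at least 229.
Compare {W1, W3}: its best feasible assignment gives total 447.
Compare {W1, W3, W5}: its best feasible assignment gives total 473.
Every other set of open sites that can feasibly serve all demand totals ≥ 447 even under its best assignment. Minimum: 436.

436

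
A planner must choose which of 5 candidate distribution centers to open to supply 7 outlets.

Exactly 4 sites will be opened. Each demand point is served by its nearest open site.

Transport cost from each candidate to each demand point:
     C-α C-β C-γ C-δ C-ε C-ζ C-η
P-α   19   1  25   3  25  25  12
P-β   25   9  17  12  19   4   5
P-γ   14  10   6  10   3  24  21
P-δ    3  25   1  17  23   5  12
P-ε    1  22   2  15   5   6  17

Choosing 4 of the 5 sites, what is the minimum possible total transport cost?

19

Open {P-α, P-β, P-γ, P-ε}.
  C-α→P-ε 1, C-β→P-α 1, C-γ→P-ε 2, C-δ→P-α 3, C-ε→P-γ 3, C-ζ→P-β 4, C-η→P-β 5  ⇒ total 19.
Compare {P-α, P-β, P-γ, P-δ}: total 20.
Compare {P-α, P-β, P-δ, P-ε}: total 20.
No size-4 selection does better; minimum is 19.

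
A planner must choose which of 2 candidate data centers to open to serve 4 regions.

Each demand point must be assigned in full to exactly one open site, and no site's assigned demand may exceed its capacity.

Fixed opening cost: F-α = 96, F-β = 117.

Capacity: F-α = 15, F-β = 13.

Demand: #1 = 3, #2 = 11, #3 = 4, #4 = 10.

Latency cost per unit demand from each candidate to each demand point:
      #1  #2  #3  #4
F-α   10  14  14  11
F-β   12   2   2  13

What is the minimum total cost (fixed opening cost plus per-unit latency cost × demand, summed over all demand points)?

589

Open {F-α, F-β}; cheapest assignment that respects the capacities:
  F-α (cap 15, load 15): #2, #3 — cost 11×14 + 4×14 = 210
  F-β (cap 13, load 13): #1, #4 — cost 3×12 + 10×13 = 166
  Shipping 376, fixed 213 → total 589.
  Any other capacity-feasible assignment to {F-α, F-β} ships for at least 376.
Total demand is 28 and no other set of sites has combined capacity ≥ 28, so {F-α, F-β} is the only feasible choice of open sites. Minimum: 589.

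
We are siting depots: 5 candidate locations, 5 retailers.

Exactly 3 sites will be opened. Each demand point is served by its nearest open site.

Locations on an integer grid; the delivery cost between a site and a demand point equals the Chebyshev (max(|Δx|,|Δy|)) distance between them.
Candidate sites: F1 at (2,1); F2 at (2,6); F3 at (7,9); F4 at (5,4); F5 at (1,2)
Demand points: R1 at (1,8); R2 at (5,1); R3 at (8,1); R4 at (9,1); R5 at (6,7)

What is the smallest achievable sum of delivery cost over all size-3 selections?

Open {F2, F3, F4}.
  R1→F2 2, R2→F4 3, R3→F4 3, R4→F4 4, R5→F3 2  ⇒ total 14.
Compare {F1, F2, F4}: total 15.
Compare {F2, F4, F5}: total 15.
No size-3 selection does better; minimum is 14.

14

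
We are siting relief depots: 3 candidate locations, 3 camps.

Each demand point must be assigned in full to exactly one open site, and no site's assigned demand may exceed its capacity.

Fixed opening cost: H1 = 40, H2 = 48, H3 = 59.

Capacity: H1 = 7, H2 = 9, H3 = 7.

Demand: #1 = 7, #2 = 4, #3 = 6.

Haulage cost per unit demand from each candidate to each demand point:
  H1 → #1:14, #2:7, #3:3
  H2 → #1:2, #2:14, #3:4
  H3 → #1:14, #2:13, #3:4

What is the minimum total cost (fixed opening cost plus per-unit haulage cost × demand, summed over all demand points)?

213

Open {H1, H2, H3}; cheapest assignment that respects the capacities:
  H1 (cap 7, load 4): #2 — cost 4×7 = 28
  H2 (cap 9, load 7): #1 — cost 7×2 = 14
  H3 (cap 7, load 6): #3 — cost 6×4 = 24
  Shipping 66, fixed 147 → total 213.
  Any other capacity-feasible assignment to {H1, H2, H3} ships for at least 66.
Total demand is 17 and no other set of sites has combined capacity ≥ 17, so {H1, H2, H3} is the only feasible choice of open sites. Minimum: 213.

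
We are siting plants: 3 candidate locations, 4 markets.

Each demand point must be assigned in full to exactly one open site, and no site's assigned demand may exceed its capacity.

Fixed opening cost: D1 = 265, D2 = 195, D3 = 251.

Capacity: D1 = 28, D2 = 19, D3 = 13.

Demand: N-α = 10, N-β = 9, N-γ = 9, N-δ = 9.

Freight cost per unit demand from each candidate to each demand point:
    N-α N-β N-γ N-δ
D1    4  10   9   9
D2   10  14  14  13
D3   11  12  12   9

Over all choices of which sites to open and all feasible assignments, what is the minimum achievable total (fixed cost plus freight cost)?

788

Open {D1, D2}; cheapest assignment that respects the capacities:
  D1 (cap 28, load 28): N-α, N-β, N-γ — cost 10×4 + 9×10 + 9×9 = 211
  D2 (cap 19, load 9): N-δ — cost 9×13 = 117
  Shipping 328, fixed 460 → total 788.
  Any other capacity-feasible assignment to {D1, D2} ships for at least 328.
Compare {D1, D3}: its best feasible assignment gives total 808.
Compare {D1, D2, D3}: its best feasible assignment gives total 1003.
Every other set of open sites that can feasibly serve all demand totals ≥ 808 even under its best assignment. Minimum: 788.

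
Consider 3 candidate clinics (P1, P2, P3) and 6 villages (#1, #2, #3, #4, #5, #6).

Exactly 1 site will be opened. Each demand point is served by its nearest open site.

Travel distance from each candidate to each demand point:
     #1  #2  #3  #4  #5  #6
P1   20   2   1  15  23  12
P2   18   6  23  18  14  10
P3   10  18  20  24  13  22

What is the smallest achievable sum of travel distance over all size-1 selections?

73

Open {P1}.
  #1→P1 20, #2→P1 2, #3→P1 1, #4→P1 15, #5→P1 23, #6→P1 12  ⇒ total 73.
Compare {P2}: total 89.
Compare {P3}: total 107.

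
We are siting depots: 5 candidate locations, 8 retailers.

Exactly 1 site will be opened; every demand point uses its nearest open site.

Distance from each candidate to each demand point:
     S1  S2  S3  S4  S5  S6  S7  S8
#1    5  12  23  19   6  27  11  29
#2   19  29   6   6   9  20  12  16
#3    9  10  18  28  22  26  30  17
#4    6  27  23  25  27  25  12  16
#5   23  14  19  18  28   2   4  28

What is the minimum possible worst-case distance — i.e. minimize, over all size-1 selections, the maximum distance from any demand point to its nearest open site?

27

Open {#4}.
  Farthest demand point is S2 at distance 27 (to #4); all others are ≤ 27.
With {#5} the worst case is 28.
With {#1} the worst case is 29.
No size-1 selection achieves below 27.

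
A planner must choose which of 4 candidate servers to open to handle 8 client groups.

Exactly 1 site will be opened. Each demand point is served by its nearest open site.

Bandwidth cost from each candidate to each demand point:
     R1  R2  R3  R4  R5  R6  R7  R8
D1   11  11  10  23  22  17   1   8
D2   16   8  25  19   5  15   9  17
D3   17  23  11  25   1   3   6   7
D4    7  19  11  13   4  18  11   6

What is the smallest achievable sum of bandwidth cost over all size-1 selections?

Open {D4}.
  R1→D4 7, R2→D4 19, R3→D4 11, R4→D4 13, R5→D4 4, R6→D4 18, R7→D4 11, R8→D4 6  ⇒ total 89.
Compare {D3}: total 93.
Compare {D1}: total 103.
No size-1 selection does better; minimum is 89.

89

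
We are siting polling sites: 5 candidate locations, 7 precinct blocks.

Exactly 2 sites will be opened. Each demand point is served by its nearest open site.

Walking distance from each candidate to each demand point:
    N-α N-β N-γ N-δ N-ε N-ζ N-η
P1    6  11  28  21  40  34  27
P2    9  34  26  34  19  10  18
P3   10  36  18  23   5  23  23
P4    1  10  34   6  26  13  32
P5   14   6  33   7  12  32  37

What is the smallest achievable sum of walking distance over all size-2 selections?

76

Open {P3, P4}.
  N-α→P4 1, N-β→P4 10, N-γ→P3 18, N-δ→P4 6, N-ε→P3 5, N-ζ→P4 13, N-η→P3 23  ⇒ total 76.
Compare {P2, P5}: total 88.
Compare {P2, P4}: total 90.
No size-2 selection does better; minimum is 76.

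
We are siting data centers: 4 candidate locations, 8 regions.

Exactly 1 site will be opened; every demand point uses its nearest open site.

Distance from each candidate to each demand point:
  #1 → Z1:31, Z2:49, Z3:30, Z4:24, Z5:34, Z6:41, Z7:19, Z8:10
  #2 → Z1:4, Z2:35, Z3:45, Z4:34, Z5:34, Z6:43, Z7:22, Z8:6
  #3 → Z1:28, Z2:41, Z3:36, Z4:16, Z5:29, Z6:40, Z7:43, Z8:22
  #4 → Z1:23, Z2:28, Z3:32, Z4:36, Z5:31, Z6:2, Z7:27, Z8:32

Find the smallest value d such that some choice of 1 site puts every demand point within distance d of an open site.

36

Open {#4}.
  Farthest demand point is Z4 at distance 36 (to #4); all others are ≤ 36.
With {#3} the worst case is 43.
With {#2} the worst case is 45.
No size-1 selection achieves below 36.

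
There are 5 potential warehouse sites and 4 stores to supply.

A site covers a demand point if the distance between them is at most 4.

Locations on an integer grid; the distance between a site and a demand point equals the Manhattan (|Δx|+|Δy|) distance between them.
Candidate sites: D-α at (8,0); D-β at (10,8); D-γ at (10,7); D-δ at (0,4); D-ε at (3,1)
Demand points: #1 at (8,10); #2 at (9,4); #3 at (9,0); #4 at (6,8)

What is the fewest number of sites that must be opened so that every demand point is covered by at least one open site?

3

Coverage sets (demand points within 4 of each site):
  D-α: {#3}
  D-β: {#1, #4}
  D-γ: {#2}
  D-δ: {}
  D-ε: {}
No 2 sites suffice: every size-2 union leaves at least one demand point uncovered.
But {D-α, D-β, D-γ} covers everything, so the minimum is 3.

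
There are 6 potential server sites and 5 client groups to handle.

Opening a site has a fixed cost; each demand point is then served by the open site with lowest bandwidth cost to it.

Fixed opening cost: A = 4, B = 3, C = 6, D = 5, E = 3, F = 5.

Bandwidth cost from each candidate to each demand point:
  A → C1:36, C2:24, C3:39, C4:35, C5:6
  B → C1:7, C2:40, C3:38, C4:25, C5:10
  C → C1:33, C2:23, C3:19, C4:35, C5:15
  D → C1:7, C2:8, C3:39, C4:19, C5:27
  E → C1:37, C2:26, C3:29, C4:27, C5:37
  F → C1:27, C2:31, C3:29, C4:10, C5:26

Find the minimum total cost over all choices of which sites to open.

Open {A, C, D, F}: assign each demand point to its cheapest open site.
  C1→D 7, C2→D 8, C3→C 19, C4→F 10, C5→A 6
  bandwidth cost 50, fixed 20 → total 70.
Compare {B, C, D, F}: bandwidth cost 54 + fixed 19 = 73.
Compare {A, B, C, D, F}: bandwidth cost 50 + fixed 23 = 73.
Compare {A, C, D, E, F}: bandwidth cost 50 + fixed 23 = 73.
All other subsets cost ≥ 73. Minimum total cost: 70.

70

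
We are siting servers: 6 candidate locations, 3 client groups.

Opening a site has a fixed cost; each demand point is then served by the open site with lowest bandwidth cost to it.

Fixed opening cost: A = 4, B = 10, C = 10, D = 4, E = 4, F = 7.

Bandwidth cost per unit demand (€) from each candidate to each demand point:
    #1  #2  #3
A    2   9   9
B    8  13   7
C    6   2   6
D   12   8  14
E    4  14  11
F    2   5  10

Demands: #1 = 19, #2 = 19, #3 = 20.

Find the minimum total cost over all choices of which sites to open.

210

Open {A, C}: assign each demand point to its cheapest open site.
  #1→A 19×2=38, #2→C 19×2=38, #3→C 20×6=120
  bandwidth cost 196, fixed 14 → total 210.
Compare {C, F}: bandwidth cost 196 + fixed 17 = 213.
Compare {A, C, D}: bandwidth cost 196 + fixed 18 = 214.
Compare {A, C, E}: bandwidth cost 196 + fixed 18 = 214.
All other subsets cost ≥ 213. Minimum total cost: 210.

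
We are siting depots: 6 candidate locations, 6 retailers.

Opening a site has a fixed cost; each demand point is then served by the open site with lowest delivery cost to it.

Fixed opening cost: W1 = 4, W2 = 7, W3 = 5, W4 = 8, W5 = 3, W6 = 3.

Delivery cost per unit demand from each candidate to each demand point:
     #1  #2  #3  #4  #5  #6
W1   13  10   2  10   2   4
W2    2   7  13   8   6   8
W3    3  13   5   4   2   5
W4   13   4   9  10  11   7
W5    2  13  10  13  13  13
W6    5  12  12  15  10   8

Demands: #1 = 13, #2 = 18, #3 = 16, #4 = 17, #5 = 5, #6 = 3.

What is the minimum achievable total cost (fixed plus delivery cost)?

Open {W1, W3, W4, W5}: assign each demand point to its cheapest open site.
  #1→W5 13×2=26, #2→W4 18×4=72, #3→W1 16×2=32, #4→W3 17×4=68, #5→W1 5×2=10, #6→W1 3×4=12
  delivery cost 220, fixed 20 → total 240.
Compare {W1, W3, W4, W5, W6}: delivery cost 220 + fixed 23 = 243.
Compare {W1, W2, W3, W4}: delivery cost 220 + fixed 24 = 244.
Compare {W1, W2, W3, W4, W5}: delivery cost 220 + fixed 27 = 247.
All other subsets cost ≥ 243. Minimum total cost: 240.

240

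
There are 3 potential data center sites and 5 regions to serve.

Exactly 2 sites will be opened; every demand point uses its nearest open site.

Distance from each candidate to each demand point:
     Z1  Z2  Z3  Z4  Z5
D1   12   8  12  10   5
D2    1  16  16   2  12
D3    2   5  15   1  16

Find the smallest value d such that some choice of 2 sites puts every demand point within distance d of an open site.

Open {D1, D2}.
  Farthest demand point is Z3 at distance 12 (to D1); all others are ≤ 12.
With {D1, D3} the worst case is 12.
With {D2, D3} the worst case is 15.
No size-2 selection achieves below 12.

12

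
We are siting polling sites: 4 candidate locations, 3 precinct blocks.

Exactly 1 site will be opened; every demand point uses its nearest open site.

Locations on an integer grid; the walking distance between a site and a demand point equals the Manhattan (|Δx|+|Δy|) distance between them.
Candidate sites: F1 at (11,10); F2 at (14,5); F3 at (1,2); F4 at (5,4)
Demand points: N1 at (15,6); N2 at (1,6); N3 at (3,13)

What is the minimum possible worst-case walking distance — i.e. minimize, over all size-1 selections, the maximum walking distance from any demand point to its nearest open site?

12

Open {F4}.
  Farthest demand point is N1 at walking distance 12 (to F4); all others are ≤ 12.
With {F1} the worst case is 14.
With {F3} the worst case is 18.
No size-1 selection achieves below 12.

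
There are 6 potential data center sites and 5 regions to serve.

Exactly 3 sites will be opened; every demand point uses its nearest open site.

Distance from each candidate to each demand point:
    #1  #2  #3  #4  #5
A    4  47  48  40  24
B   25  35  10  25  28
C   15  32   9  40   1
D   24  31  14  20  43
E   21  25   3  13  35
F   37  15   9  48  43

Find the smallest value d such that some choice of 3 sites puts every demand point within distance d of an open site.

15

Open {C, E, F}.
  Farthest demand point is #1 at distance 15 (to C); all others are ≤ 15.
With {C, D, F} the worst case is 20.
With {A, D, F} the worst case is 24.
No size-3 selection achieves below 15.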